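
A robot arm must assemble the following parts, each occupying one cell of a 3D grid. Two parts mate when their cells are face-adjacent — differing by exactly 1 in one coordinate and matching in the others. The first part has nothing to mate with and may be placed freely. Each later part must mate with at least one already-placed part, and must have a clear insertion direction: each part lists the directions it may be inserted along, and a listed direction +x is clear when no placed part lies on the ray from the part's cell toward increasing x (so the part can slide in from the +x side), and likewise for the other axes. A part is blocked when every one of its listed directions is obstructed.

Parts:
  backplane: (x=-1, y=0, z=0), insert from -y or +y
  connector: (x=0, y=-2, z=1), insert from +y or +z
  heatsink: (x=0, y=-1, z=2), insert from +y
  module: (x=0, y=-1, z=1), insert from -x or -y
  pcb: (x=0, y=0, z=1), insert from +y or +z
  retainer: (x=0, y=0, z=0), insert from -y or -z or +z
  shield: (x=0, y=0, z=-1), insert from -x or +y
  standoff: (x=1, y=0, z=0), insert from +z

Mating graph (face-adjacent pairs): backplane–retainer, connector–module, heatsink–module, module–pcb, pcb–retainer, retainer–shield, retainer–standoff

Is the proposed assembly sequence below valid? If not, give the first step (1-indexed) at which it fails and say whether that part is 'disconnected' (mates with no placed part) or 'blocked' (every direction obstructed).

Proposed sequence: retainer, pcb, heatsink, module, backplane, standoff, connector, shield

1. retainer@(0, 0, 0) [-y clear] — {retainer}
2. pcb@(0, 0, 1) [+y clear] — {pcb, retainer}
3. heatsink@(0, -1, 2) — no placed neighbour ⇒ disconnected

Invalid at step 3 (disconnected)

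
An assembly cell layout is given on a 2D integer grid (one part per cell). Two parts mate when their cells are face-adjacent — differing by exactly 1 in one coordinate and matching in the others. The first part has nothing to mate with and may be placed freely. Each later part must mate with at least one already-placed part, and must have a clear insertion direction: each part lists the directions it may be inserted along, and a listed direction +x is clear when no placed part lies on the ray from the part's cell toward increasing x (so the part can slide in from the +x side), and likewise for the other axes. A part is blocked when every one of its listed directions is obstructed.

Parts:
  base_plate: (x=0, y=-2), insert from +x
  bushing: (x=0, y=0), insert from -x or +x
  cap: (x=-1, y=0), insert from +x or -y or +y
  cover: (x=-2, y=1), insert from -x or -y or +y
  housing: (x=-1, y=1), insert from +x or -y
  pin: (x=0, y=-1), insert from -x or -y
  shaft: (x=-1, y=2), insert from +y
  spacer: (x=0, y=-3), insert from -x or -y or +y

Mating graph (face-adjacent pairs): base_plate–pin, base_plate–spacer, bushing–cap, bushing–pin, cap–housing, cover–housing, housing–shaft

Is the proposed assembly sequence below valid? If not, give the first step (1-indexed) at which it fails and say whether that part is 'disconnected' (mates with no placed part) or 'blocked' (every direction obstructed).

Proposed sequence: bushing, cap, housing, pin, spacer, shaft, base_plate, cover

Invalid at step 5 (disconnected)

1. bushing@(0, 0) [-x clear] — {bushing}
2. cap@(-1, 0) [-y clear] — {bushing, cap}
3. housing@(-1, 1) [+x clear] — {bushing, cap, housing}
4. pin@(0, -1) [-x clear] — {bushing, cap, housing, pin}
5. spacer@(0, -3) — no placed neighbour ⇒ disconnected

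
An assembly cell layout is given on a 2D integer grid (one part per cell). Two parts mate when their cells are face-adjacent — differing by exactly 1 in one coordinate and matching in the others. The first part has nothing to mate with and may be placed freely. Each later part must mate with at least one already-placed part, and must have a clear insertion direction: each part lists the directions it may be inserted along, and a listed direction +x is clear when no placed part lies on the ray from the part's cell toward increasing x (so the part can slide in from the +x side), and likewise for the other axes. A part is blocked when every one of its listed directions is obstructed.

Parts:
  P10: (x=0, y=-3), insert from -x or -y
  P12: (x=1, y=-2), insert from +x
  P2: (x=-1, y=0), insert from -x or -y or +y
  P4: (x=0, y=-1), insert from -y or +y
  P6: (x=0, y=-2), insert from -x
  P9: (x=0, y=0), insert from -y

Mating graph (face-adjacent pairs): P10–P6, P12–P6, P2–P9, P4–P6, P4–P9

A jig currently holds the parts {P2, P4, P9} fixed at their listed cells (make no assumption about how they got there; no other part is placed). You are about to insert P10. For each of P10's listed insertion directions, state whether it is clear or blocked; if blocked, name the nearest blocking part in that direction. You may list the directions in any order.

-x: clear; -y: clear

-x: ray from P10(0, -3) has no placed part ⇒ clear
-y: ray from P10(0, -3) has no placed part ⇒ clear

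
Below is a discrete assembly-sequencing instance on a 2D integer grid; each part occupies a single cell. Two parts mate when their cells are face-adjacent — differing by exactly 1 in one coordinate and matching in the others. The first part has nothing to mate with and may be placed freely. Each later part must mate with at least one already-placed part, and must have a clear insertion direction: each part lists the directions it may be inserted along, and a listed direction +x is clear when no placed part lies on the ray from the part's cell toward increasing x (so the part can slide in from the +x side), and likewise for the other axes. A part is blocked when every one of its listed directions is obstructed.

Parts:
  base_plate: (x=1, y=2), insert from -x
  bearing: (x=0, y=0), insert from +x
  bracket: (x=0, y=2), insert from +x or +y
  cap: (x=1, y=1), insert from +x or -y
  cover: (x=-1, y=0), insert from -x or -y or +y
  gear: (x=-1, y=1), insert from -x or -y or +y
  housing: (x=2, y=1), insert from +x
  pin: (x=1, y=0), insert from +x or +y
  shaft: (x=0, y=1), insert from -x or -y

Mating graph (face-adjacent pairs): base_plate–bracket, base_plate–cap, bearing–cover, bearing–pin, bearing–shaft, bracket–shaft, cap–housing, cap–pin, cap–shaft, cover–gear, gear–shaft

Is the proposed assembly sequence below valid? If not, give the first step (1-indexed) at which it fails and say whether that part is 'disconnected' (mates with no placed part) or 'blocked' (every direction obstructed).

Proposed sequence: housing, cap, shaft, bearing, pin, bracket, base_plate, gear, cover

1. housing@(2, 1) [+x clear] — {housing}
2. cap@(1, 1) [-y clear] — {cap, housing}
3. shaft@(0, 1) [-x clear] — {cap, housing, shaft}
4. bearing@(0, 0) [+x clear] — {bearing, cap, housing, shaft}
5. pin@(1, 0) [+x clear] — {bearing, cap, housing, pin, shaft}
6. bracket@(0, 2) [+x clear] — {bearing, bracket, cap, housing, pin, shaft}
7. base_plate@(1, 2) — -x all obstructed ⇒ blocked

Invalid at step 7 (blocked)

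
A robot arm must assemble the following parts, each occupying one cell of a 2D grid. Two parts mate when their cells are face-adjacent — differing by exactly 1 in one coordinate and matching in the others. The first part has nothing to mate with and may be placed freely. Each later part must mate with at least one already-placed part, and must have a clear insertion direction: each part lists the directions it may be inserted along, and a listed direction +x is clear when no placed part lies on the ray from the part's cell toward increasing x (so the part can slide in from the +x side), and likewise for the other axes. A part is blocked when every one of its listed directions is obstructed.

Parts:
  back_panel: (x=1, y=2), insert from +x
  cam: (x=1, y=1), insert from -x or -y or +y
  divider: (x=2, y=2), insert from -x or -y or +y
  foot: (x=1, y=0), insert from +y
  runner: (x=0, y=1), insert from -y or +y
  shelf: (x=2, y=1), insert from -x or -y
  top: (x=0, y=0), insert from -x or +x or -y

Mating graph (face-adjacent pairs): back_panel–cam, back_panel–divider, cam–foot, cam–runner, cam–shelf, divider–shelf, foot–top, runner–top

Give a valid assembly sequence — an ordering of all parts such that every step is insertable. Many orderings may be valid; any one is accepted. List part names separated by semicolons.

1. top@(0, 0) [-x clear] — {top}
2. foot@(1, 0) [+y clear] — {foot, top}
3. cam@(1, 1) [-x clear] — {cam, foot, top}
4. back_panel@(1, 2) [+x clear] — {back_panel, cam, foot, top}
5. divider@(2, 2) [-y clear] — {back_panel, cam, divider, foot, top}
6. runner@(0, 1) [+y clear] — {back_panel, cam, divider, foot, runner, top}
7. shelf@(2, 1) [-y clear] — {back_panel, cam, divider, foot, runner, shelf, top}

top; foot; cam; back_panel; divider; runner; shelf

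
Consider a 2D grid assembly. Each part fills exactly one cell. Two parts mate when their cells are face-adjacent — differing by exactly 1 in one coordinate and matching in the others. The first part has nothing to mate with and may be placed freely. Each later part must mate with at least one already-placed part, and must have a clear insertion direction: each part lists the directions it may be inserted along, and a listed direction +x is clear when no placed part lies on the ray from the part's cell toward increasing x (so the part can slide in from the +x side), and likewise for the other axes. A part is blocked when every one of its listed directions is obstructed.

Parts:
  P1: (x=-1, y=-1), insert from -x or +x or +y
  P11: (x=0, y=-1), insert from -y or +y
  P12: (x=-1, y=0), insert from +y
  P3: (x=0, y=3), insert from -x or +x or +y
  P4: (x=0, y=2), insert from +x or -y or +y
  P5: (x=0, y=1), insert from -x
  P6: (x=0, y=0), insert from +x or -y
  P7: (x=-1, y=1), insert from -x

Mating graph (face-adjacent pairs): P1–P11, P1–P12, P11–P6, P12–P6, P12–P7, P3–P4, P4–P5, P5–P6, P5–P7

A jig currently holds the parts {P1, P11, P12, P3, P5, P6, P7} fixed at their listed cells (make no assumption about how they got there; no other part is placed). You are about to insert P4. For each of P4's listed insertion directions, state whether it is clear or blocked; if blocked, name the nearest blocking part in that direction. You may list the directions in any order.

+x: clear; +y: blocked by P3; -y: blocked by P5

+x: ray from P4(0, 2) has no placed part ⇒ clear
-y: nearest on ray is P5@(0, 1) ⇒ blocked
+y: nearest on ray is P3@(0, 3) ⇒ blocked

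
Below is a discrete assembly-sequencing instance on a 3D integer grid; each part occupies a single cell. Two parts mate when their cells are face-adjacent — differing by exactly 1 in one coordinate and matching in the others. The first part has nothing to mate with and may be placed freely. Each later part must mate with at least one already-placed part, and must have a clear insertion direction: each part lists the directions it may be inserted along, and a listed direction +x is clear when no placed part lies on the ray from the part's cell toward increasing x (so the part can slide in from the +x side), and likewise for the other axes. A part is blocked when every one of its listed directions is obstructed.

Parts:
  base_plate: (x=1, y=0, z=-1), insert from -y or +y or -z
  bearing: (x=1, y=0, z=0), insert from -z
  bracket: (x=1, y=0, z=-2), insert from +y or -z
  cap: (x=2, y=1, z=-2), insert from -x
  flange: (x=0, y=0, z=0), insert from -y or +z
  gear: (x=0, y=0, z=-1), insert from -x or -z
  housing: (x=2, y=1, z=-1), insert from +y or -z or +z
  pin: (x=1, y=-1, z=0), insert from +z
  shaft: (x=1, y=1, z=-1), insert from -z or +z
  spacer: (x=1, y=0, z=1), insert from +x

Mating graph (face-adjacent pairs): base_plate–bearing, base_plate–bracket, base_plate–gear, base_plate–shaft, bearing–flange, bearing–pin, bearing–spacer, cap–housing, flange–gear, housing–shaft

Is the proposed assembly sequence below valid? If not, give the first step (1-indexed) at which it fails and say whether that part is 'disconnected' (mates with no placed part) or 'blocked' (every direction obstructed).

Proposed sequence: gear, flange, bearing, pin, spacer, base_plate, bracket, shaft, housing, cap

1. gear@(0, 0, -1) [-x clear] — {gear}
2. flange@(0, 0, 0) [-y clear] — {flange, gear}
3. bearing@(1, 0, 0) [-z clear] — {bearing, flange, gear}
4. pin@(1, -1, 0) [+z clear] — {bearing, flange, gear, pin}
5. spacer@(1, 0, 1) [+x clear] — {bearing, flange, gear, pin, spacer}
6. base_plate@(1, 0, -1) [-y clear] — {base_plate, bearing, flange, gear, pin, spacer}
7. bracket@(1, 0, -2) [+y clear] — {base_plate, bearing, bracket, flange, gear, pin, spacer}
8. shaft@(1, 1, -1) [-z clear] — {base_plate, bearing, bracket, flange, gear, pin, shaft, spacer}
9. housing@(2, 1, -1) [+y clear] — {base_plate, bearing, bracket, flange, gear, housing, pin, shaft, spacer}
10. cap@(2, 1, -2) [-x clear] — {base_plate, bearing, bracket, cap, flange, gear, housing, pin, shaft, spacer}

Valid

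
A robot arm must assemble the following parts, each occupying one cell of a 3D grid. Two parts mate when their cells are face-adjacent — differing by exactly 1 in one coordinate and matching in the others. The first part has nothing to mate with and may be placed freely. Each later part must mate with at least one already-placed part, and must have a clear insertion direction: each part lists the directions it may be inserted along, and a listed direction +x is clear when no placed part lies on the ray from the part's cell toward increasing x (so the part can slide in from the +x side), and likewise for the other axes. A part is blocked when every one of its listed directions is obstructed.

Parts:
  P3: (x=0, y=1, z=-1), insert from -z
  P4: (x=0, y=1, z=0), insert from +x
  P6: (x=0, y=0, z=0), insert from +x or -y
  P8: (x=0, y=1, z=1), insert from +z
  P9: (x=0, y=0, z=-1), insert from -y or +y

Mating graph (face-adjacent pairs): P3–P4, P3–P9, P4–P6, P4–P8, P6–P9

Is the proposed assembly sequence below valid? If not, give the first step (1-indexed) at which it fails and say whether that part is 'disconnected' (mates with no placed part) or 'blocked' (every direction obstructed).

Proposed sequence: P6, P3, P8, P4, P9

1. P6@(0, 0, 0) [+x clear] — {P6}
2. P3@(0, 1, -1) — no placed neighbour ⇒ disconnected

Invalid at step 2 (disconnected)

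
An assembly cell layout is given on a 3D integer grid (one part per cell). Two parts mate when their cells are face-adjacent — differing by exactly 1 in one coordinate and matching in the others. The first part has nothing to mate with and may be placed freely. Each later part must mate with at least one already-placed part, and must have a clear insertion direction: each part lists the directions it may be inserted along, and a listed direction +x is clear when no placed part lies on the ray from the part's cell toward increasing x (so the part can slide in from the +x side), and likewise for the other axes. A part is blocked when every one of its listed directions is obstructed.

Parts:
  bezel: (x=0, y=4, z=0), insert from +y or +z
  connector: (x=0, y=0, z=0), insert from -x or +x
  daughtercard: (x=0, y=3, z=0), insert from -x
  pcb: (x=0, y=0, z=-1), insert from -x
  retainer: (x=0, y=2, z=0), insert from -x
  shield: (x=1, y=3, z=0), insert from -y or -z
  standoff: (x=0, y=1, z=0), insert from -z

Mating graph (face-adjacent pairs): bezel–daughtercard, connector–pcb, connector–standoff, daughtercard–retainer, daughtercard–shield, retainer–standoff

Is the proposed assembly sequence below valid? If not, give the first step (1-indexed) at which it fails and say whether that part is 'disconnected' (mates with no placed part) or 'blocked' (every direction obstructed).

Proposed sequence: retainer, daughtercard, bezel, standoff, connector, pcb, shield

1. retainer@(0, 2, 0) [-x clear] — {retainer}
2. daughtercard@(0, 3, 0) [-x clear] — {daughtercard, retainer}
3. bezel@(0, 4, 0) [+y clear] — {bezel, daughtercard, retainer}
4. standoff@(0, 1, 0) [-z clear] — {bezel, daughtercard, retainer, standoff}
5. connector@(0, 0, 0) [-x clear] — {bezel, connector, daughtercard, retainer, standoff}
6. pcb@(0, 0, -1) [-x clear] — {bezel, connector, daughtercard, pcb, retainer, standoff}
7. shield@(1, 3, 0) [-y clear] — {bezel, connector, daughtercard, pcb, retainer, shield, standoff}

Valid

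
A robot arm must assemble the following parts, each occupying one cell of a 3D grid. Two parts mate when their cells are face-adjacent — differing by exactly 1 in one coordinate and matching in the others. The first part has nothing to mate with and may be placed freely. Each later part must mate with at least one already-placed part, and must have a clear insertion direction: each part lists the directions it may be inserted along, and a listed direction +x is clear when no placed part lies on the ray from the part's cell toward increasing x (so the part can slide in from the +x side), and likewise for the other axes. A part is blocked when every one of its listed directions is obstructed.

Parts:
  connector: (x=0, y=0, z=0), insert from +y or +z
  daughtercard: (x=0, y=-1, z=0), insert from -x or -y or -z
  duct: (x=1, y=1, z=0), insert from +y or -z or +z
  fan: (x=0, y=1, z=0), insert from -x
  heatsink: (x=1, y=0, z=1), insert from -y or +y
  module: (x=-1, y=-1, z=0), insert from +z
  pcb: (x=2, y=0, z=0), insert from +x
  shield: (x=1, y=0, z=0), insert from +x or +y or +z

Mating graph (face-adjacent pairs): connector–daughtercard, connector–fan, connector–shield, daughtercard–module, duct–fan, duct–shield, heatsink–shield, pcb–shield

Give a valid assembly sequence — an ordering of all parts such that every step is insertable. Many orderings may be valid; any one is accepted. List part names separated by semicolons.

1. pcb@(2, 0, 0) [+x clear] — {pcb}
2. shield@(1, 0, 0) [+y clear] — {pcb, shield}
3. duct@(1, 1, 0) [+y clear] — {duct, pcb, shield}
4. fan@(0, 1, 0) [-x clear] — {duct, fan, pcb, shield}
5. heatsink@(1, 0, 1) [-y clear] — {duct, fan, heatsink, pcb, shield}
6. connector@(0, 0, 0) [+z clear] — {connector, duct, fan, heatsink, pcb, shield}
7. daughtercard@(0, -1, 0) [-x clear] — {connector, daughtercard, duct, fan, heatsink, pcb, shield}
8. module@(-1, -1, 0) [+z clear] — {connector, daughtercard, duct, fan, heatsink, module, pcb, shield}

pcb; shield; duct; fan; heatsink; connector; daughtercard; module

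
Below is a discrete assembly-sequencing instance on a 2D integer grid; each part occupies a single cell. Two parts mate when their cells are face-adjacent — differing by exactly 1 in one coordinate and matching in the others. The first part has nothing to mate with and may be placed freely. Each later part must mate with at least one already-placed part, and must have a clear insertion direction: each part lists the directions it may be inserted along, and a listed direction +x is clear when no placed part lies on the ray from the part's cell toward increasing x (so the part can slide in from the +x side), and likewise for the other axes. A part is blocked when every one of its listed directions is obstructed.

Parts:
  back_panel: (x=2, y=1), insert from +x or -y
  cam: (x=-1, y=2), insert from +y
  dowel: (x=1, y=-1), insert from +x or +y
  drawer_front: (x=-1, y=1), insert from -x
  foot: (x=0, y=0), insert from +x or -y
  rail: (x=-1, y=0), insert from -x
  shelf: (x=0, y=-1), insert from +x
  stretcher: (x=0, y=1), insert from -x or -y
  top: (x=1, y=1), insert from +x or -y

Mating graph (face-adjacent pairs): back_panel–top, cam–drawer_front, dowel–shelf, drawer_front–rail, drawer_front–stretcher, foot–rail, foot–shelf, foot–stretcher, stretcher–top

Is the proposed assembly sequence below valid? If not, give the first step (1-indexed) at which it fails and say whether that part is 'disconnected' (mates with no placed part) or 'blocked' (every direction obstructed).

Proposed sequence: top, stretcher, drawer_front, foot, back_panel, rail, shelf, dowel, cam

1. top@(1, 1) [+x clear] — {top}
2. stretcher@(0, 1) [-x clear] — {stretcher, top}
3. drawer_front@(-1, 1) [-x clear] — {drawer_front, stretcher, top}
4. foot@(0, 0) [+x clear] — {drawer_front, foot, stretcher, top}
5. back_panel@(2, 1) [+x clear] — {back_panel, drawer_front, foot, stretcher, top}
6. rail@(-1, 0) [-x clear] — {back_panel, drawer_front, foot, rail, stretcher, top}
7. shelf@(0, -1) [+x clear] — {back_panel, drawer_front, foot, rail, shelf, stretcher, top}
8. dowel@(1, -1) [+x clear] — {back_panel, dowel, drawer_front, foot, rail, shelf, stretcher, top}
9. cam@(-1, 2) [+y clear] — {back_panel, cam, dowel, drawer_front, foot, rail, shelf, stretcher, top}

Valid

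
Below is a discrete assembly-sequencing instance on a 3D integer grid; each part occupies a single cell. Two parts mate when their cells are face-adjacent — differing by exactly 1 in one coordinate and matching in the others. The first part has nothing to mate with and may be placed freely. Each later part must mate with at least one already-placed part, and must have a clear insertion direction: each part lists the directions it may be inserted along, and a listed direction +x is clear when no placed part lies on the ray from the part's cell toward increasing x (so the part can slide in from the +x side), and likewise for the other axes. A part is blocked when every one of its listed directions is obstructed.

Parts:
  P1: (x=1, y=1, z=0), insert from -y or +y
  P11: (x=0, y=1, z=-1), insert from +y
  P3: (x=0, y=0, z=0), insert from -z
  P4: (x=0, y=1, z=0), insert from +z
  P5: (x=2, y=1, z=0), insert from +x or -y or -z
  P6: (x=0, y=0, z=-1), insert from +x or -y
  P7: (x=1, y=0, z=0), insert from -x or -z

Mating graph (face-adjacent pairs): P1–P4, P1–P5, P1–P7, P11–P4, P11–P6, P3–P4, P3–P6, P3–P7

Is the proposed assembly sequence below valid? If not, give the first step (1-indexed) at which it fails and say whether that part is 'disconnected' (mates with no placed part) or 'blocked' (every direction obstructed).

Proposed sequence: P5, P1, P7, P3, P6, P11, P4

Valid

1. P5@(2, 1, 0) [+x clear] — {P5}
2. P1@(1, 1, 0) [-y clear] — {P1, P5}
3. P7@(1, 0, 0) [-x clear] — {P1, P5, P7}
4. P3@(0, 0, 0) [-z clear] — {P1, P3, P5, P7}
5. P6@(0, 0, -1) [+x clear] — {P1, P3, P5, P6, P7}
6. P11@(0, 1, -1) [+y clear] — {P1, P11, P3, P5, P6, P7}
7. P4@(0, 1, 0) [+z clear] — {P1, P11, P3, P4, P5, P6, P7}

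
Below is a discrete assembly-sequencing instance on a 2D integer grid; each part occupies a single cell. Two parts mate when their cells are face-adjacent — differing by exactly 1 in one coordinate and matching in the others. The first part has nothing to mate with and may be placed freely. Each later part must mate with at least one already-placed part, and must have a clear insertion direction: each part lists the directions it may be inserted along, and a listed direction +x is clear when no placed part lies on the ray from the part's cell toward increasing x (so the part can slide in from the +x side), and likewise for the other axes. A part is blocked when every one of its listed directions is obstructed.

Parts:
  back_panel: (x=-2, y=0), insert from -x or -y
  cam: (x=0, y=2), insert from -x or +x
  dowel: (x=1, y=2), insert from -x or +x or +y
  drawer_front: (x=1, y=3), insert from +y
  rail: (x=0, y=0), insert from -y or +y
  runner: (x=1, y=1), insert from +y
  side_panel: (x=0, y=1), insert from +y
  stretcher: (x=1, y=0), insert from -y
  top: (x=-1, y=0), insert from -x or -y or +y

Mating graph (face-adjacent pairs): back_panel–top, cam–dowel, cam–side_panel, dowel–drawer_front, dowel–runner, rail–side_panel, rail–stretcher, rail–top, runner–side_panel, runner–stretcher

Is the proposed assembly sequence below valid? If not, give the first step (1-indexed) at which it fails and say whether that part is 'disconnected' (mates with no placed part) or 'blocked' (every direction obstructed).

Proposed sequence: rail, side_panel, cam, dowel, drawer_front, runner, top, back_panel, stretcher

Invalid at step 6 (blocked)

1. rail@(0, 0) [-y clear] — {rail}
2. side_panel@(0, 1) [+y clear] — {rail, side_panel}
3. cam@(0, 2) [-x clear] — {cam, rail, side_panel}
4. dowel@(1, 2) [+x clear] — {cam, dowel, rail, side_panel}
5. drawer_front@(1, 3) [+y clear] — {cam, dowel, drawer_front, rail, side_panel}
6. runner@(1, 1) — +y all obstructed ⇒ blocked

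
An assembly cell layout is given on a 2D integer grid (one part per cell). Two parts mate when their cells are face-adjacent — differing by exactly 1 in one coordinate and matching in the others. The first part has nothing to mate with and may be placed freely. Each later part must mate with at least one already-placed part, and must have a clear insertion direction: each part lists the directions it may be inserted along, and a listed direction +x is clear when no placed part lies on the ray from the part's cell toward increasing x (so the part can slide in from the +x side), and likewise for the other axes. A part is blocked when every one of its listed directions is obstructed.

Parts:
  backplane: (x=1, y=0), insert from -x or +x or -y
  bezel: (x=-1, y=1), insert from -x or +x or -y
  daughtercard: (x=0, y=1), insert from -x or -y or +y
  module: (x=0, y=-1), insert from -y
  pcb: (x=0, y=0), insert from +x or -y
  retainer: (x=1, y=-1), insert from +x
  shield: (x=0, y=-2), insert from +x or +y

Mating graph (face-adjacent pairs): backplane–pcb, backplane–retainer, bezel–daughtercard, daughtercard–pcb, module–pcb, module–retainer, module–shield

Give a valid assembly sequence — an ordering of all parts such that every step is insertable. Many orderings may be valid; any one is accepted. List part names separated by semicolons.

backplane; pcb; module; shield; retainer; daughtercard; bezel

1. backplane@(1, 0) [-x clear] — {backplane}
2. pcb@(0, 0) [-y clear] — {backplane, pcb}
3. module@(0, -1) [-y clear] — {backplane, module, pcb}
4. shield@(0, -2) [+x clear] — {backplane, module, pcb, shield}
5. retainer@(1, -1) [+x clear] — {backplane, module, pcb, retainer, shield}
6. daughtercard@(0, 1) [-x clear] — {backplane, daughtercard, module, pcb, retainer, shield}
7. bezel@(-1, 1) [-x clear] — {backplane, bezel, daughtercard, module, pcb, retainer, shield}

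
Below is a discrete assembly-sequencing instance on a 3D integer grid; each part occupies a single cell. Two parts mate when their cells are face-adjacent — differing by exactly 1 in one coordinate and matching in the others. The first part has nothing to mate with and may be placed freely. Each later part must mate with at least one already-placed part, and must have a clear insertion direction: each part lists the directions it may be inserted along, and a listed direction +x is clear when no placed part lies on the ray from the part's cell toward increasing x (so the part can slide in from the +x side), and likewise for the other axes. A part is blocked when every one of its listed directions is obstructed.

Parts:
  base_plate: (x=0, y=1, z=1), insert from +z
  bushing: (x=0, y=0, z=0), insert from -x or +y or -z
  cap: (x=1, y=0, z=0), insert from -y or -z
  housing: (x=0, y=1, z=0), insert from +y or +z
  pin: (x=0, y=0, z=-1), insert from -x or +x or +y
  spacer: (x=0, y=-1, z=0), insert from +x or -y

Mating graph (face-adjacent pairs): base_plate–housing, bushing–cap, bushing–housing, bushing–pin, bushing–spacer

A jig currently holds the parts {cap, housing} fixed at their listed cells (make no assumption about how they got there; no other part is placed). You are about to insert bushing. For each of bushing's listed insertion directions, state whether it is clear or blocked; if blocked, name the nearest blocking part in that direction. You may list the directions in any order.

-x: ray from bushing(0, 0, 0) has no placed part ⇒ clear
+y: nearest on ray is housing@(0, 1, 0) ⇒ blocked
-z: ray from bushing(0, 0, 0) has no placed part ⇒ clear

+y: blocked by housing; -x: clear; -z: clear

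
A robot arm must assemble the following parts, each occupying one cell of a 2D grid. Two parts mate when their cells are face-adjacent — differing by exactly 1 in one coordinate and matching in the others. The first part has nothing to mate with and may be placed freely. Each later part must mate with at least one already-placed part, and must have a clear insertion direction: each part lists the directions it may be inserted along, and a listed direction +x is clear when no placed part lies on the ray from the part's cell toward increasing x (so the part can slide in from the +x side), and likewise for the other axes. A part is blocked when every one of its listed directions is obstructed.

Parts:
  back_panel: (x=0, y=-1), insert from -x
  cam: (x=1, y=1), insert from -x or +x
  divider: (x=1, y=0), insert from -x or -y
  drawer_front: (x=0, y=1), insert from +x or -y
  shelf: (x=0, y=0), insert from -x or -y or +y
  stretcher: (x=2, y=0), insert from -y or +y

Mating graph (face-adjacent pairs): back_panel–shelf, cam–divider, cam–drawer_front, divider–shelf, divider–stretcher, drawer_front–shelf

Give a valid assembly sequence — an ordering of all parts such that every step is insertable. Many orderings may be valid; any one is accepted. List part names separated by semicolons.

drawer_front; shelf; cam; divider; stretcher; back_panel

1. drawer_front@(0, 1) [+x clear] — {drawer_front}
2. shelf@(0, 0) [-x clear] — {drawer_front, shelf}
3. cam@(1, 1) [+x clear] — {cam, drawer_front, shelf}
4. divider@(1, 0) [-y clear] — {cam, divider, drawer_front, shelf}
5. stretcher@(2, 0) [-y clear] — {cam, divider, drawer_front, shelf, stretcher}
6. back_panel@(0, -1) [-x clear] — {back_panel, cam, divider, drawer_front, shelf, stretcher}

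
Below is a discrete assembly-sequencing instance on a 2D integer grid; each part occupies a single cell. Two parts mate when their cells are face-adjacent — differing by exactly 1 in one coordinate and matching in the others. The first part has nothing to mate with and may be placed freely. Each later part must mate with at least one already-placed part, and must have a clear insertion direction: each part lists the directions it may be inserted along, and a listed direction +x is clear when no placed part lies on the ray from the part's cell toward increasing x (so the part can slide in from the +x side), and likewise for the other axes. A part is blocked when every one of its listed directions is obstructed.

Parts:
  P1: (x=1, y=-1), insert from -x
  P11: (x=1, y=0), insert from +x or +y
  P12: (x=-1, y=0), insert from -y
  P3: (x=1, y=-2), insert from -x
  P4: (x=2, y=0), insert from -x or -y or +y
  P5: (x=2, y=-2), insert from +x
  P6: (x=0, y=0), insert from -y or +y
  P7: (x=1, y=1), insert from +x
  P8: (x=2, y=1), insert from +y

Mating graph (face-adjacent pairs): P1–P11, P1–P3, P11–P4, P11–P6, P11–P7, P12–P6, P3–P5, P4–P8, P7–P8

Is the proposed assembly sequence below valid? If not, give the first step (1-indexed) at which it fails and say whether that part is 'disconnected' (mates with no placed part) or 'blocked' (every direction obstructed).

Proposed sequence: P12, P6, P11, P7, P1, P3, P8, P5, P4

Invalid at step 9 (blocked)

1. P12@(-1, 0) [-y clear] — {P12}
2. P6@(0, 0) [-y clear] — {P12, P6}
3. P11@(1, 0) [+x clear] — {P11, P12, P6}
4. P7@(1, 1) [+x clear] — {P11, P12, P6, P7}
5. P1@(1, -1) [-x clear] — {P1, P11, P12, P6, P7}
6. P3@(1, -2) [-x clear] — {P1, P11, P12, P3, P6, P7}
7. P8@(2, 1) [+y clear] — {P1, P11, P12, P3, P6, P7, P8}
8. P5@(2, -2) [+x clear] — {P1, P11, P12, P3, P5, P6, P7, P8}
9. P4@(2, 0) — -x/-y/+y all obstructed ⇒ blocked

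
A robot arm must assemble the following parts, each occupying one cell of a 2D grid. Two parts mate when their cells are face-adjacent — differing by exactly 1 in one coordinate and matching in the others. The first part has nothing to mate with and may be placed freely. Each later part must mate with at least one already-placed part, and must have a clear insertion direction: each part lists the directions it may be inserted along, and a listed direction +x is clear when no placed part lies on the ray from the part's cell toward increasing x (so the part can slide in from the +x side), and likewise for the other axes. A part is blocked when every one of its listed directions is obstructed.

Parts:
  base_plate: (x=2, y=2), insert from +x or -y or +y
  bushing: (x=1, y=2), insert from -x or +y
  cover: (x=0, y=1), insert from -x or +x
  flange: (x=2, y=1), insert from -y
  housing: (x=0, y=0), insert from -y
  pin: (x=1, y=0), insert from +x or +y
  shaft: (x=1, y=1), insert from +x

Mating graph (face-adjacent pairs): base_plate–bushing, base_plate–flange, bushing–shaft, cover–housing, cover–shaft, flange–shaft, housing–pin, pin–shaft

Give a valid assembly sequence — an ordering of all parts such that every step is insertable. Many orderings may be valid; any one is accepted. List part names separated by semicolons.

base_plate; bushing; shaft; flange; cover; pin; housing

1. base_plate@(2, 2) [+x clear] — {base_plate}
2. bushing@(1, 2) [-x clear] — {base_plate, bushing}
3. shaft@(1, 1) [+x clear] — {base_plate, bushing, shaft}
4. flange@(2, 1) [-y clear] — {base_plate, bushing, flange, shaft}
5. cover@(0, 1) [-x clear] — {base_plate, bushing, cover, flange, shaft}
6. pin@(1, 0) [+x clear] — {base_plate, bushing, cover, flange, pin, shaft}
7. housing@(0, 0) [-y clear] — {base_plate, bushing, cover, flange, housing, pin, shaft}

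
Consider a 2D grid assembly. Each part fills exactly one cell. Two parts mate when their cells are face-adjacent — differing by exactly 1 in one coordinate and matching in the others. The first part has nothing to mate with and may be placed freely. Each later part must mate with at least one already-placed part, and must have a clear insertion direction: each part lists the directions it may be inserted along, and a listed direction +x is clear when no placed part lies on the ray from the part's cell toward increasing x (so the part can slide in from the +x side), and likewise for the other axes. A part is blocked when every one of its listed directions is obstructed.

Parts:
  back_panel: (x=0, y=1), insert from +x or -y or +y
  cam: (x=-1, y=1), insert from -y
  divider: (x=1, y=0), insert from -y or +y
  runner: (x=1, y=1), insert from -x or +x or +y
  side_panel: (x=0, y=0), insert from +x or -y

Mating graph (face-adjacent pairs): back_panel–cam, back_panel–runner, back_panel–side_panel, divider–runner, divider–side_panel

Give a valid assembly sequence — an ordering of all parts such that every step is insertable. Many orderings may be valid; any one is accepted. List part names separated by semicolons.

1. back_panel@(0, 1) [+x clear] — {back_panel}
2. cam@(-1, 1) [-y clear] — {back_panel, cam}
3. side_panel@(0, 0) [+x clear] — {back_panel, cam, side_panel}
4. divider@(1, 0) [-y clear] — {back_panel, cam, divider, side_panel}
5. runner@(1, 1) [+x clear] — {back_panel, cam, divider, runner, side_panel}

back_panel; cam; side_panel; divider; runner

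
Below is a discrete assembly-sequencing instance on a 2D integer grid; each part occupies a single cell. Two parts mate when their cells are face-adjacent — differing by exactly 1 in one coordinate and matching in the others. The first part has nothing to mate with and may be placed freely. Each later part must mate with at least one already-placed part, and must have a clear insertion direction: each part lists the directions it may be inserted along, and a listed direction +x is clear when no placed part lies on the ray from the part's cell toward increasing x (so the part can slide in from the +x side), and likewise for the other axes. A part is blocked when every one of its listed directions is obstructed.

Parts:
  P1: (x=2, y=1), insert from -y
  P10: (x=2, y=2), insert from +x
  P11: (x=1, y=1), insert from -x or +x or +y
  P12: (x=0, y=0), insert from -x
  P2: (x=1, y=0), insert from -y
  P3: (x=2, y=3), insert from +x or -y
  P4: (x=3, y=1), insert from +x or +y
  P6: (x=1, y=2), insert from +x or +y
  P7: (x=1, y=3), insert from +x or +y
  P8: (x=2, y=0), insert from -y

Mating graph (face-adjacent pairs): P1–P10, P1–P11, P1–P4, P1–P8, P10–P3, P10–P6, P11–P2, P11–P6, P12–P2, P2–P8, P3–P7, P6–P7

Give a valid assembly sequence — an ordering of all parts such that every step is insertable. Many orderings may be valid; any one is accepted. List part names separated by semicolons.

P12; P2; P11; P6; P7; P1; P8; P4; P10; P3

1. P12@(0, 0) [-x clear] — {P12}
2. P2@(1, 0) [-y clear] — {P12, P2}
3. P11@(1, 1) [-x clear] — {P11, P12, P2}
4. P6@(1, 2) [+x clear] — {P11, P12, P2, P6}
5. P7@(1, 3) [+x clear] — {P11, P12, P2, P6, P7}
6. P1@(2, 1) [-y clear] — {P1, P11, P12, P2, P6, P7}
7. P8@(2, 0) [-y clear] — {P1, P11, P12, P2, P6, P7, P8}
8. P4@(3, 1) [+x clear] — {P1, P11, P12, P2, P4, P6, P7, P8}
9. P10@(2, 2) [+x clear] — {P1, P10, P11, P12, P2, P4, P6, P7, P8}
10. P3@(2, 3) [+x clear] — {P1, P10, P11, P12, P2, P3, P4, P6, P7, P8}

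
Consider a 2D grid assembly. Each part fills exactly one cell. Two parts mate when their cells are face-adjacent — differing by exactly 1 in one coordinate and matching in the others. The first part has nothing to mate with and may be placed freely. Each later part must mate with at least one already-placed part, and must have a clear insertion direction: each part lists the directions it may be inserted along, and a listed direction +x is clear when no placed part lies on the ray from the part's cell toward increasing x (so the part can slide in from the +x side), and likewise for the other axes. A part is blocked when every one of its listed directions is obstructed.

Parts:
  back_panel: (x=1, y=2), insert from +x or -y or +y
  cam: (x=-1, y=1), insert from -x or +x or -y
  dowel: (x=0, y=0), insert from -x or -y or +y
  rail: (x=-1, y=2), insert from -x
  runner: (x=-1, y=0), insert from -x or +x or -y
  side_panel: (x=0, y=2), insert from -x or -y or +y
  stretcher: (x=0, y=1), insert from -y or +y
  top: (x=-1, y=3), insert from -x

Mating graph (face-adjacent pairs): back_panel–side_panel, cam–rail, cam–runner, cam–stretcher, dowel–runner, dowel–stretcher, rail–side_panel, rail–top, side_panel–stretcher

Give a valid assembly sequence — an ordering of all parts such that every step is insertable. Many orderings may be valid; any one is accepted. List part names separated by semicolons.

1. rail@(-1, 2) [-x clear] — {rail}
2. side_panel@(0, 2) [-y clear] — {rail, side_panel}
3. stretcher@(0, 1) [-y clear] — {rail, side_panel, stretcher}
4. top@(-1, 3) [-x clear] — {rail, side_panel, stretcher, top}
5. back_panel@(1, 2) [+x clear] — {back_panel, rail, side_panel, stretcher, top}
6. cam@(-1, 1) [-x clear] — {back_panel, cam, rail, side_panel, stretcher, top}
7. dowel@(0, 0) [-x clear] — {back_panel, cam, dowel, rail, side_panel, stretcher, top}
8. runner@(-1, 0) [-x clear] — {back_panel, cam, dowel, rail, runner, side_panel, stretcher, top}

rail; side_panel; stretcher; top; back_panel; cam; dowel; runner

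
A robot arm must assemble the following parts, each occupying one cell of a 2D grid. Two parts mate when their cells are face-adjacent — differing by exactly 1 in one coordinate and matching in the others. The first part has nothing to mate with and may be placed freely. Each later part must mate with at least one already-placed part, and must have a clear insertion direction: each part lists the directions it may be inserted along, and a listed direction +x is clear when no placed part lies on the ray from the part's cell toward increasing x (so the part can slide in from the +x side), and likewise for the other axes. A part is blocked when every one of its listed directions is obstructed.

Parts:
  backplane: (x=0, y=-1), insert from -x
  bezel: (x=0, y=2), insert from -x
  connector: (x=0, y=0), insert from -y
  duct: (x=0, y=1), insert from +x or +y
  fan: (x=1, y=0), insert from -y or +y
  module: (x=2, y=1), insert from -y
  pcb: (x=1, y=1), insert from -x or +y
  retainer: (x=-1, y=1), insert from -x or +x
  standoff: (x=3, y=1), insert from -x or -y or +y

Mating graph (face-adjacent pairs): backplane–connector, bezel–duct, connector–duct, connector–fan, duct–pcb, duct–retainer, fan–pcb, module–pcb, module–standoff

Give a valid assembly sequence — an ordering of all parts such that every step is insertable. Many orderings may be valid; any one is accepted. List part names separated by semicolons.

bezel; duct; connector; backplane; fan; pcb; retainer; module; standoff

1. bezel@(0, 2) [-x clear] — {bezel}
2. duct@(0, 1) [+x clear] — {bezel, duct}
3. connector@(0, 0) [-y clear] — {bezel, connector, duct}
4. backplane@(0, -1) [-x clear] — {backplane, bezel, connector, duct}
5. fan@(1, 0) [-y clear] — {backplane, bezel, connector, duct, fan}
6. pcb@(1, 1) [+y clear] — {backplane, bezel, connector, duct, fan, pcb}
7. retainer@(-1, 1) [-x clear] — {backplane, bezel, connector, duct, fan, pcb, retainer}
8. module@(2, 1) [-y clear] — {backplane, bezel, connector, duct, fan, module, pcb, retainer}
9. standoff@(3, 1) [-y clear] — {backplane, bezel, connector, duct, fan, module, pcb, retainer, standoff}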